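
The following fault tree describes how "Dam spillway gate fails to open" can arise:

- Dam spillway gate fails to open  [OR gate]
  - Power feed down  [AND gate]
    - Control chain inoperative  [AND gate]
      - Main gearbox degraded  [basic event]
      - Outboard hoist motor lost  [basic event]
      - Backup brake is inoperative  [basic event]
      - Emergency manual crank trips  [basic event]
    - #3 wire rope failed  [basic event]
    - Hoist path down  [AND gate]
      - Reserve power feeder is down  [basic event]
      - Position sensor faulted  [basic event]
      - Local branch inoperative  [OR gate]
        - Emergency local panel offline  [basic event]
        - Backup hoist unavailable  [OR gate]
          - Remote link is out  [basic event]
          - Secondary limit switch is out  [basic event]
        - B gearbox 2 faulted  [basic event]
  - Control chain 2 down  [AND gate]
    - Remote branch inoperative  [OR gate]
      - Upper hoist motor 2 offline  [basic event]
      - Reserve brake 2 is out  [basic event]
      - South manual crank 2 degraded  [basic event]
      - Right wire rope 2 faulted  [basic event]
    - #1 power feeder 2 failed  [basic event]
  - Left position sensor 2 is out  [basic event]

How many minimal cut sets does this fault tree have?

9

Control chain inoperative [AND]: one cut set from each child combined → 1 × 1 × 1 × 1 = 1 cut set(s).
Backup hoist unavailable [OR]: union of children's cut sets → 2 cut set(s).
Local branch inoperative [OR]: union of children's cut sets → 4 cut set(s).
Hoist path down [AND]: one cut set from each child combined → 1 × 1 × 4 = 4 cut set(s).
Power feed down [AND]: one cut set from each child combined → 1 × 1 × 4 = 4 cut set(s).
Remote branch inoperative [OR]: union of children's cut sets → 4 cut set(s).
Control chain 2 down [AND]: one cut set from each child combined → 4 × 1 = 4 cut set(s).
Dam spillway gate fails to open [OR]: union of children's cut sets → 9 cut set(s).
Minimal cut sets: {#3 wire rope failed, Backup brake is inoperative, Emergency local panel offline, Emergency manual crank trips, Main gearbox degraded, Outboard hoist motor lost, Position sensor faulted, Reserve power feeder is down}; {#3 wire rope failed, Backup brake is inoperative, Emergency manual crank trips, Main gearbox degraded, Outboard hoist motor lost, Position sensor faulted, Remote link is out, Reserve power feeder is down}; {#3 wire rope failed, Backup brake is inoperative, Emergency manual crank trips, Main gearbox degraded, Outboard hoist motor lost, Position sensor faulted, Reserve power feeder is down, Secondary limit switch is out}; {#3 wire rope failed, B gearbox 2 faulted, Backup brake is inoperative, Emergency manual crank trips, Main gearbox degraded, Outboard hoist motor lost, Position sensor faulted, Reserve power feeder is down}; {#1 power feeder 2 failed, Upper hoist motor 2 offline}; {#1 power feeder 2 failed, Reserve brake 2 is out}; {#1 power feeder 2 failed, South manual crank 2 degraded}; {#1 power feeder 2 failed, Right wire rope 2 faulted}; {Left position sensor 2 is out}.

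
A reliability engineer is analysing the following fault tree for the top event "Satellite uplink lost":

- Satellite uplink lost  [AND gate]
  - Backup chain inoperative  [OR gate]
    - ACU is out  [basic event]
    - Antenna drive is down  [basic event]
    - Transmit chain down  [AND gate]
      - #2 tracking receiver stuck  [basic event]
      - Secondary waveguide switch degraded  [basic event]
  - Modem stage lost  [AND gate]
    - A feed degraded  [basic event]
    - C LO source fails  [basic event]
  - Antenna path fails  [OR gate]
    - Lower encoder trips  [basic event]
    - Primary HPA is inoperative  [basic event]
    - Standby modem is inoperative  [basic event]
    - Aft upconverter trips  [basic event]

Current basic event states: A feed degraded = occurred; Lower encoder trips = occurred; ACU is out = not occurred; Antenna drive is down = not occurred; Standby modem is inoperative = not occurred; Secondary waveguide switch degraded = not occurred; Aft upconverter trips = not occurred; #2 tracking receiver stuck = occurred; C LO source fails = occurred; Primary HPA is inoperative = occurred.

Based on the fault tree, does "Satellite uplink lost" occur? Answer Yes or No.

No

Transmit chain down [AND]: #2 tracking receiver stuck=occurs, Secondary waveguide switch degraded=not → not all inputs occur → does not occur.
Backup chain inoperative [OR]: ACU is out=not, Antenna drive is down=not, Transmit chain down=not → no input occurs → does not occur.
Modem stage lost [AND]: A feed degraded=occurs, C LO source fails=occurs → all inputs occur → occurs.
Antenna path fails [OR]: Lower encoder trips=occurs, Primary HPA is inoperative=occurs, Standby modem is inoperative=not, Aft upconverter trips=not → at least one input occurs → occurs.
Satellite uplink lost [AND]: Backup chain inoperative=not, Modem stage lost=occurs, Antenna path fails=occurs → not all inputs occur → does not occur.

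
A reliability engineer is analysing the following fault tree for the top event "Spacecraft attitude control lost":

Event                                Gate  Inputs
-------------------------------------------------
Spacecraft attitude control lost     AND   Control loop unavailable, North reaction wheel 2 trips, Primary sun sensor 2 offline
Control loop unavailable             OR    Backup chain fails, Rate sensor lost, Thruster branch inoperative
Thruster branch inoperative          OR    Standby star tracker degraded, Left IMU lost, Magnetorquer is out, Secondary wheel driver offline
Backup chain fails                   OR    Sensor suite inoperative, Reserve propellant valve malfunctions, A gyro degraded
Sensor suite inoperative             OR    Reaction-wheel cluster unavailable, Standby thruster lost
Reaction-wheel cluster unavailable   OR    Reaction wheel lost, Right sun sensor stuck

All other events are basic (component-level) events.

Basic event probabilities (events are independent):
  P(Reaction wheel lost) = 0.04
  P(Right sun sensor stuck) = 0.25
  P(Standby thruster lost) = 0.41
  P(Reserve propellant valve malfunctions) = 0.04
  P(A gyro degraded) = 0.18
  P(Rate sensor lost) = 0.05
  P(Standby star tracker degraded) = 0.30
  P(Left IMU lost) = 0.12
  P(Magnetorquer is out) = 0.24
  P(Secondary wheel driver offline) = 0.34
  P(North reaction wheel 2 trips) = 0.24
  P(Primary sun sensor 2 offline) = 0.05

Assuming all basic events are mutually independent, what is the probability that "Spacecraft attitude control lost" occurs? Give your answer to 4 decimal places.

0.0108

P(Reaction-wheel cluster unavailable) [OR] = 1 − (1−0.04) × (1−0.25) = 0.280000
P(Sensor suite inoperative) [OR] = 1 − (1−0.280000) × (1−0.41) = 0.575200
P(Backup chain fails) [OR] = 1 − (1−0.575200) × (1−0.04) × (1−0.18) = 0.665597
P(Thruster branch inoperative) [OR] = 1 − (1−0.30) × (1−0.12) × (1−0.24) × (1−0.34) = 0.691014
P(Control loop unavailable) [OR] = 1 − (1−0.665597) × (1−0.05) × (1−0.691014) = 0.901840
P(Spacecraft attitude control lost) [AND] = 0.901840 × 0.24 × 0.05 = 0.010822
Rounded to 4 decimal places: P(Spacecraft attitude control lost) ≈ 0.0108.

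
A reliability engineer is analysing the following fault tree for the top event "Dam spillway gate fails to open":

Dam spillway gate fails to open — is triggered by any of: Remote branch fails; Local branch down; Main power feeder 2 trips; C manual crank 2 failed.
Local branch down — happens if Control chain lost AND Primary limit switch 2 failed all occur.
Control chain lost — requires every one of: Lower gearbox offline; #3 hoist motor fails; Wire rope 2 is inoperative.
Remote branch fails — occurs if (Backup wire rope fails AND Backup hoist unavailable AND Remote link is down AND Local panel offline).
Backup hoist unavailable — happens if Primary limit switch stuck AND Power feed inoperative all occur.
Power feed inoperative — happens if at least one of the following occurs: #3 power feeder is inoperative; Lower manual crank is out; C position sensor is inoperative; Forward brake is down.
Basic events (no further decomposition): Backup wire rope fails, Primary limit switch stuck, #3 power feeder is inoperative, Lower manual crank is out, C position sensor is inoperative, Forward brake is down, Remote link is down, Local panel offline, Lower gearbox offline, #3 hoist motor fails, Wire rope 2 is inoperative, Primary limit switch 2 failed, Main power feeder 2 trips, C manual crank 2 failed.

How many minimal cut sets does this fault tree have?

Power feed inoperative [OR]: union of children's cut sets → 4 cut set(s).
Backup hoist unavailable [AND]: one cut set from each child combined → 1 × 4 = 4 cut set(s).
Remote branch fails [AND]: one cut set from each child combined → 1 × 4 × 1 × 1 = 4 cut set(s).
Control chain lost [AND]: one cut set from each child combined → 1 × 1 × 1 = 1 cut set(s).
Local branch down [AND]: one cut set from each child combined → 1 × 1 = 1 cut set(s).
Dam spillway gate fails to open [OR]: union of children's cut sets → 7 cut set(s).
Minimal cut sets: {#3 power feeder is inoperative, Backup wire rope fails, Local panel offline, Primary limit switch stuck, Remote link is down}; {Backup wire rope fails, Local panel offline, Lower manual crank is out, Primary limit switch stuck, Remote link is down}; {Backup wire rope fails, C position sensor is inoperative, Local panel offline, Primary limit switch stuck, Remote link is down}; {Backup wire rope fails, Forward brake is down, Local panel offline, Primary limit switch stuck, Remote link is down}; {#3 hoist motor fails, Lower gearbox offline, Primary limit switch 2 failed, Wire rope 2 is inoperative}; {Main power feeder 2 trips}; {C manual crank 2 failed}.

7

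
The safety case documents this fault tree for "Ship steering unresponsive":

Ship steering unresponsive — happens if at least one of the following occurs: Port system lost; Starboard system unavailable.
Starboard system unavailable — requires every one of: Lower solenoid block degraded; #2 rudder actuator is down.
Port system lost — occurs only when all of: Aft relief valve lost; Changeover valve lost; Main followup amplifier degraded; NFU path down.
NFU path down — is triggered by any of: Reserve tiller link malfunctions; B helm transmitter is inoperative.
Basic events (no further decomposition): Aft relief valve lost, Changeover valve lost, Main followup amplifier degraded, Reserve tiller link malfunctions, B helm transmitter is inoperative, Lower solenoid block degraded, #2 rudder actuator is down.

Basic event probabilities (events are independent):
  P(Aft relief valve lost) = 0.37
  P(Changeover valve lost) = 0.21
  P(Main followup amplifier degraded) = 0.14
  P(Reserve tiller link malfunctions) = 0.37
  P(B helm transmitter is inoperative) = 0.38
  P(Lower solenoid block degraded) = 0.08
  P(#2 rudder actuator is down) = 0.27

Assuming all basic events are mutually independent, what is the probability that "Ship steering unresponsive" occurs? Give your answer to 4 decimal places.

0.0281

P(NFU path down) [OR] = 1 − (1−0.37) × (1−0.38) = 0.609400
P(Port system lost) [AND] = 0.37 × 0.21 × 0.14 × 0.609400 = 0.006629
P(Starboard system unavailable) [AND] = 0.08 × 0.27 = 0.021600
P(Ship steering unresponsive) [OR] = 1 − (1−0.006629) × (1−0.021600) = 0.028086
Rounded to 4 decimal places: P(Ship steering unresponsive) ≈ 0.0281.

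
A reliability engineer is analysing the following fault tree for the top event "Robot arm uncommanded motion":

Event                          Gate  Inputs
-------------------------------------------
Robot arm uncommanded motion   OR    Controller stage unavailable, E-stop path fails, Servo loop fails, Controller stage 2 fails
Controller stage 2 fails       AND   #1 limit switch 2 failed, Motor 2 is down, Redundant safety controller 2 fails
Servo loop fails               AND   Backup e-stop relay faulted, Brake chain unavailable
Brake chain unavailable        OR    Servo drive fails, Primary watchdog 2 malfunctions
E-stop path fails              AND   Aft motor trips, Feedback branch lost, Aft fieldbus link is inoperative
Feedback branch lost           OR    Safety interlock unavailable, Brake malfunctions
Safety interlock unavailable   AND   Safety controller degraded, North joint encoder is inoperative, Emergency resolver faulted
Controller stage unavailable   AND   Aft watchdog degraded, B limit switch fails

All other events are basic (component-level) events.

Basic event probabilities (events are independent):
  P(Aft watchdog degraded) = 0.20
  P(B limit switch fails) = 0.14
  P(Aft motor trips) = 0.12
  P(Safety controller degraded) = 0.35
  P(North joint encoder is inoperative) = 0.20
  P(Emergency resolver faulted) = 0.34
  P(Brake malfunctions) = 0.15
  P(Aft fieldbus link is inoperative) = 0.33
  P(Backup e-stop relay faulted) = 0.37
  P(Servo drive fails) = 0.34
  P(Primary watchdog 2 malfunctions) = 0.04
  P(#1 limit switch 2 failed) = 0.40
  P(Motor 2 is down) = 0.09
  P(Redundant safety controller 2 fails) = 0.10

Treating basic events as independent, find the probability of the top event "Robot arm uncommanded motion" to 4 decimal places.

P(Controller stage unavailable) [AND] = 0.20 × 0.14 = 0.028000
P(Safety interlock unavailable) [AND] = 0.35 × 0.20 × 0.34 = 0.023800
P(Feedback branch lost) [OR] = 1 − (1−0.023800) × (1−0.15) = 0.170230
P(E-stop path fails) [AND] = 0.12 × 0.170230 × 0.33 = 0.006741
P(Brake chain unavailable) [OR] = 1 − (1−0.34) × (1−0.04) = 0.366400
P(Servo loop fails) [AND] = 0.37 × 0.366400 = 0.135568
P(Controller stage 2 fails) [AND] = 0.40 × 0.09 × 0.10 = 0.003600
P(Robot arm uncommanded motion) [OR] = 1 − (1−0.028000) × (1−0.006741) × (1−0.135568) × (1−0.003600) = 0.168441
Rounded to 4 decimal places: P(Robot arm uncommanded motion) ≈ 0.1684.

0.1684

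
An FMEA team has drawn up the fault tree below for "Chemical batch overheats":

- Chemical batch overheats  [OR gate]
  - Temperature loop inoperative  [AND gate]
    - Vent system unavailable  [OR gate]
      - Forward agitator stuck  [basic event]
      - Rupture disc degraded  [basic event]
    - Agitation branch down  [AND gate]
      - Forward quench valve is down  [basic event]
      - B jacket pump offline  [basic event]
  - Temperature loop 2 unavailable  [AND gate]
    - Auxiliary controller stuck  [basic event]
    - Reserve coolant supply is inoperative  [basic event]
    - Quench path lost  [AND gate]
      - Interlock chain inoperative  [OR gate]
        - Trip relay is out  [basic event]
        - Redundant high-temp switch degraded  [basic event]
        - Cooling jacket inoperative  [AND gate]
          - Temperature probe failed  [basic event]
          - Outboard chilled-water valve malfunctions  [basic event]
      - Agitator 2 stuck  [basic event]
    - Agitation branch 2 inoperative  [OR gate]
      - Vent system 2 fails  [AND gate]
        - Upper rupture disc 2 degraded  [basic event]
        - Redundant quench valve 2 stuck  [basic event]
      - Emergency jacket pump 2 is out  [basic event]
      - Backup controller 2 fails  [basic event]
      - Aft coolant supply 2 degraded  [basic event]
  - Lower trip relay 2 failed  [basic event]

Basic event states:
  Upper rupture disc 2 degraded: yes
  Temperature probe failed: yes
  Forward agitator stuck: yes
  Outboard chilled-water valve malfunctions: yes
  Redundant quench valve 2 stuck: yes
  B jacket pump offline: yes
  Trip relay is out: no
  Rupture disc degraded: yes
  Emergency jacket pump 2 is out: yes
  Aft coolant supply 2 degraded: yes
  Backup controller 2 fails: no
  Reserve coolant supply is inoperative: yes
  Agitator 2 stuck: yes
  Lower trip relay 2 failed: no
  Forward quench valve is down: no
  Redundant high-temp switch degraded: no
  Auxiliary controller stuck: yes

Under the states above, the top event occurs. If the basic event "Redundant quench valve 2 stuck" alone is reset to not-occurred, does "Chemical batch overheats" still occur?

Yes

Counterfactual: set "Redundant quench valve 2 stuck" to not occurred.
Vent system unavailable [OR]: Forward agitator stuck=occurs, Rupture disc degraded=occurs → at least one input occurs → occurs.
Agitation branch down [AND]: Forward quench valve is down=not, B jacket pump offline=occurs → not all inputs occur → does not occur.
Temperature loop inoperative [AND]: Vent system unavailable=occurs, Agitation branch down=not → not all inputs occur → does not occur.
Cooling jacket inoperative [AND]: Temperature probe failed=occurs, Outboard chilled-water valve malfunctions=occurs → all inputs occur → occurs.
Interlock chain inoperative [OR]: Trip relay is out=not, Redundant high-temp switch degraded=not, Cooling jacket inoperative=occurs → at least one input occurs → occurs.
Quench path lost [AND]: Interlock chain inoperative=occurs, Agitator 2 stuck=occurs → all inputs occur → occurs.
Vent system 2 fails [AND]: Upper rupture disc 2 degraded=occurs, Redundant quench valve 2 stuck=not → not all inputs occur → does not occur.
Agitation branch 2 inoperative [OR]: Vent system 2 fails=not, Emergency jacket pump 2 is out=occurs, Backup controller 2 fails=not, Aft coolant supply 2 degraded=occurs → at least one input occurs → occurs.
Temperature loop 2 unavailable [AND]: Auxiliary controller stuck=occurs, Reserve coolant supply is inoperative=occurs, Quench path lost=occurs, Agitation branch 2 inoperative=occurs → all inputs occur → occurs.
Chemical batch overheats [OR]: Temperature loop inoperative=not, Temperature loop 2 unavailable=occurs, Lower trip relay 2 failed=not → at least one input occurs → occurs.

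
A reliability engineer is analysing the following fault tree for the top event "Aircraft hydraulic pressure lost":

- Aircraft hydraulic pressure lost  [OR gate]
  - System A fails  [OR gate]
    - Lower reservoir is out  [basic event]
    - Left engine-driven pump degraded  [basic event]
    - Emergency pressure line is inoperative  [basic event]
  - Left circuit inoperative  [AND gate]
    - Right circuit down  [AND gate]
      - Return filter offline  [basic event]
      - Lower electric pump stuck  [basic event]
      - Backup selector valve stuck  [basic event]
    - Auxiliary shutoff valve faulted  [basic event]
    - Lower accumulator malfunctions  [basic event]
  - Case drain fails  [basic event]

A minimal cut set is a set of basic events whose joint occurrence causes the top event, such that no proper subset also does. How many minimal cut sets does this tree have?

System A fails [OR]: union of children's cut sets → 3 cut set(s).
Right circuit down [AND]: one cut set from each child combined → 1 × 1 × 1 = 1 cut set(s).
Left circuit inoperative [AND]: one cut set from each child combined → 1 × 1 × 1 = 1 cut set(s).
Aircraft hydraulic pressure lost [OR]: union of children's cut sets → 5 cut set(s).
Minimal cut sets: {Lower reservoir is out}; {Left engine-driven pump degraded}; {Emergency pressure line is inoperative}; {Auxiliary shutoff valve faulted, Backup selector valve stuck, Lower accumulator malfunctions, Lower electric pump stuck, Return filter offline}; {Case drain fails}.

5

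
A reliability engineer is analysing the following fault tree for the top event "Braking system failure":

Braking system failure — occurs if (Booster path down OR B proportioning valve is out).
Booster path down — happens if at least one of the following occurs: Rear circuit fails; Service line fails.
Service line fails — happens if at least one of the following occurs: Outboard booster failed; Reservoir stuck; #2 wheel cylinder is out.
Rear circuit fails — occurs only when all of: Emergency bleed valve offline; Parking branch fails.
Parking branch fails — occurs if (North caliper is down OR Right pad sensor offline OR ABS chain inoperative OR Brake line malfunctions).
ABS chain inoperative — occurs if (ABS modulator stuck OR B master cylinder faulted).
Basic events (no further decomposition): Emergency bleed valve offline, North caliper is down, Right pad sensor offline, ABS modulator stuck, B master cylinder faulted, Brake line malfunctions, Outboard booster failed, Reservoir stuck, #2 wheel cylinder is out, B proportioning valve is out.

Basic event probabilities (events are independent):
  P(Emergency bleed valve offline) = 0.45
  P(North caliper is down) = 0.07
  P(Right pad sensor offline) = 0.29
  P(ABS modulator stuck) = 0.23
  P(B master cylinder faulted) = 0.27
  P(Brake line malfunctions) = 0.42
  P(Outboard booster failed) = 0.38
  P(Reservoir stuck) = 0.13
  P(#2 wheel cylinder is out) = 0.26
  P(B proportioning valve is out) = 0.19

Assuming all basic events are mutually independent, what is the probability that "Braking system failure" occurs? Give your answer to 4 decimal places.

P(ABS chain inoperative) [OR] = 1 − (1−0.23) × (1−0.27) = 0.437900
P(Parking branch fails) [OR] = 1 − (1−0.07) × (1−0.29) × (1−0.437900) × (1−0.42) = 0.784730
P(Rear circuit fails) [AND] = 0.45 × 0.784730 = 0.353129
P(Service line fails) [OR] = 1 − (1−0.38) × (1−0.13) × (1−0.26) = 0.600844
P(Booster path down) [OR] = 1 − (1−0.353129) × (1−0.600844) = 0.741798
P(Braking system failure) [OR] = 1 − (1−0.741798) × (1−0.19) = 0.790856
Rounded to 4 decimal places: P(Braking system failure) ≈ 0.7909.

0.7909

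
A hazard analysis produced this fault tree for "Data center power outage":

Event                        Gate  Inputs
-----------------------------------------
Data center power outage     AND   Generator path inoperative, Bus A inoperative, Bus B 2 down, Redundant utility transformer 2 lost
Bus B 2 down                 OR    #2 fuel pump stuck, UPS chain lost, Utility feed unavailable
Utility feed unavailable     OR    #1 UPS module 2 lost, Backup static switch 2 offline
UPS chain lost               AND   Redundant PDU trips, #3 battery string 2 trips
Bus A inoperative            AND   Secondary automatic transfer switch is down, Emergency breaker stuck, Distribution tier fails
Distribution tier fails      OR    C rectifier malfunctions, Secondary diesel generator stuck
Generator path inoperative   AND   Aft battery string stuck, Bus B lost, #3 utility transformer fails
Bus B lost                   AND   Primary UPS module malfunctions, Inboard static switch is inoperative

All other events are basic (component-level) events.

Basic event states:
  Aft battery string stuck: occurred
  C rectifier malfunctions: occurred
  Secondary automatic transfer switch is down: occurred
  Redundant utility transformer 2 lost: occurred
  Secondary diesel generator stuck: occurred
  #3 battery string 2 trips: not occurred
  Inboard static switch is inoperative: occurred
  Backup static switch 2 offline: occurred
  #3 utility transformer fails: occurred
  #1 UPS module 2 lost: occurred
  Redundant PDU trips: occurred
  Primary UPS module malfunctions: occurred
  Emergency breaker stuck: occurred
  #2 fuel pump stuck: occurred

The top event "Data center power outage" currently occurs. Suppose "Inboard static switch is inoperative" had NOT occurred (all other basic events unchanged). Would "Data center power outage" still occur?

Counterfactual: set "Inboard static switch is inoperative" to not occurred.
Bus B lost [AND]: Primary UPS module malfunctions=occurs, Inboard static switch is inoperative=not → not all inputs occur → does not occur.
Generator path inoperative [AND]: Aft battery string stuck=occurs, Bus B lost=not, #3 utility transformer fails=occurs → not all inputs occur → does not occur.
Distribution tier fails [OR]: C rectifier malfunctions=occurs, Secondary diesel generator stuck=occurs → at least one input occurs → occurs.
Bus A inoperative [AND]: Secondary automatic transfer switch is down=occurs, Emergency breaker stuck=occurs, Distribution tier fails=occurs → all inputs occur → occurs.
UPS chain lost [AND]: Redundant PDU trips=occurs, #3 battery string 2 trips=not → not all inputs occur → does not occur.
Utility feed unavailable [OR]: #1 UPS module 2 lost=occurs, Backup static switch 2 offline=occurs → at least one input occurs → occurs.
Bus B 2 down [OR]: #2 fuel pump stuck=occurs, UPS chain lost=not, Utility feed unavailable=occurs → at least one input occurs → occurs.
Data center power outage [AND]: Generator path inoperative=not, Bus A inoperative=occurs, Bus B 2 down=occurs, Redundant utility transformer 2 lost=occurs → not all inputs occur → does not occur.

No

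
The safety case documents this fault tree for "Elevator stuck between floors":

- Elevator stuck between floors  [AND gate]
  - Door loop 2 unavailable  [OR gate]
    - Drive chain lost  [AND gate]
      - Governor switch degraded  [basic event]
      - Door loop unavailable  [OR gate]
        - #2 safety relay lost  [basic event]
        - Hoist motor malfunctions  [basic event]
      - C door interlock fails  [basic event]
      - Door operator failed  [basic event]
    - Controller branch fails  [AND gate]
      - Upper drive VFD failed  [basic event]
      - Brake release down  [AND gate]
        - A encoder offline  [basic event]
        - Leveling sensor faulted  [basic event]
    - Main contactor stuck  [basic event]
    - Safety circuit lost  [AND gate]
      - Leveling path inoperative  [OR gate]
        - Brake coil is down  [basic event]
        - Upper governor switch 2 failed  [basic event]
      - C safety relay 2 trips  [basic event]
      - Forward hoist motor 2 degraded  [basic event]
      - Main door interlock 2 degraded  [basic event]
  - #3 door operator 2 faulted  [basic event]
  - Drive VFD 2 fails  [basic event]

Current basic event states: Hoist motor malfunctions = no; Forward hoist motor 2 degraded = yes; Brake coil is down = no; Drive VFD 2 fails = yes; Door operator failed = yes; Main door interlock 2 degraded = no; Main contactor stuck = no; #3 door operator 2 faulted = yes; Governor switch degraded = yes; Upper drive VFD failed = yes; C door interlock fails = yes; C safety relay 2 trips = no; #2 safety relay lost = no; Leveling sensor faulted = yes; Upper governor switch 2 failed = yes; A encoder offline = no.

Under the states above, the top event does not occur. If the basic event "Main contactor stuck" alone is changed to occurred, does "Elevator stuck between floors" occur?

Yes

Counterfactual: set "Main contactor stuck" to occurred.
Door loop unavailable [OR]: #2 safety relay lost=not, Hoist motor malfunctions=not → no input occurs → does not occur.
Drive chain lost [AND]: Governor switch degraded=occurs, Door loop unavailable=not, C door interlock fails=occurs, Door operator failed=occurs → not all inputs occur → does not occur.
Brake release down [AND]: A encoder offline=not, Leveling sensor faulted=occurs → not all inputs occur → does not occur.
Controller branch fails [AND]: Upper drive VFD failed=occurs, Brake release down=not → not all inputs occur → does not occur.
Leveling path inoperative [OR]: Brake coil is down=not, Upper governor switch 2 failed=occurs → at least one input occurs → occurs.
Safety circuit lost [AND]: Leveling path inoperative=occurs, C safety relay 2 trips=not, Forward hoist motor 2 degraded=occurs, Main door interlock 2 degraded=not → not all inputs occur → does not occur.
Door loop 2 unavailable [OR]: Drive chain lost=not, Controller branch fails=not, Main contactor stuck=occurs, Safety circuit lost=not → at least one input occurs → occurs.
Elevator stuck between floors [AND]: Door loop 2 unavailable=occurs, #3 door operator 2 faulted=occurs, Drive VFD 2 fails=occurs → all inputs occur → occurs.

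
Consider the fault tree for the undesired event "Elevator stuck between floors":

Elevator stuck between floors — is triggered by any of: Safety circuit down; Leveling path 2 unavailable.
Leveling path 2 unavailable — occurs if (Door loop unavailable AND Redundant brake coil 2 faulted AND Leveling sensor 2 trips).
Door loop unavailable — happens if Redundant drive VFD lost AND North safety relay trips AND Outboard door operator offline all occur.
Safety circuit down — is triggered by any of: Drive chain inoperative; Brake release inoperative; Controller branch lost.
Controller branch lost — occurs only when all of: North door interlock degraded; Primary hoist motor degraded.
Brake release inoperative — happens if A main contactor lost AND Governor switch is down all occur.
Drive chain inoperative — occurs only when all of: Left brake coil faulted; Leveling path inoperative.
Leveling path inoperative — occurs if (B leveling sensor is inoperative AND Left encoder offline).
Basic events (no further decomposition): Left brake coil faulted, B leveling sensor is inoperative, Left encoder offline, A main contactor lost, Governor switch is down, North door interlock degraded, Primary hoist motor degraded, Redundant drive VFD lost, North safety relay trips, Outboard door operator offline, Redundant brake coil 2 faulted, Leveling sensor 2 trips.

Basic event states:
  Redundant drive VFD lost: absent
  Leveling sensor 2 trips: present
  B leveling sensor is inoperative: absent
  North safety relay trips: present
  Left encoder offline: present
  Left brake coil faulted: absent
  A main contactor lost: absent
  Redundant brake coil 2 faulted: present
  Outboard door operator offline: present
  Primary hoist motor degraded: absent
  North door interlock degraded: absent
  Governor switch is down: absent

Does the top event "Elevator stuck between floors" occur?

No

Leveling path inoperative [AND]: B leveling sensor is inoperative=not, Left encoder offline=occurs → not all inputs occur → does not occur.
Drive chain inoperative [AND]: Left brake coil faulted=not, Leveling path inoperative=not → not all inputs occur → does not occur.
Brake release inoperative [AND]: A main contactor lost=not, Governor switch is down=not → not all inputs occur → does not occur.
Controller branch lost [AND]: North door interlock degraded=not, Primary hoist motor degraded=not → not all inputs occur → does not occur.
Safety circuit down [OR]: Drive chain inoperative=not, Brake release inoperative=not, Controller branch lost=not → no input occurs → does not occur.
Door loop unavailable [AND]: Redundant drive VFD lost=not, North safety relay trips=occurs, Outboard door operator offline=occurs → not all inputs occur → does not occur.
Leveling path 2 unavailable [AND]: Door loop unavailable=not, Redundant brake coil 2 faulted=occurs, Leveling sensor 2 trips=occurs → not all inputs occur → does not occur.
Elevator stuck between floors [OR]: Safety circuit down=not, Leveling path 2 unavailable=not → no input occurs → does not occur.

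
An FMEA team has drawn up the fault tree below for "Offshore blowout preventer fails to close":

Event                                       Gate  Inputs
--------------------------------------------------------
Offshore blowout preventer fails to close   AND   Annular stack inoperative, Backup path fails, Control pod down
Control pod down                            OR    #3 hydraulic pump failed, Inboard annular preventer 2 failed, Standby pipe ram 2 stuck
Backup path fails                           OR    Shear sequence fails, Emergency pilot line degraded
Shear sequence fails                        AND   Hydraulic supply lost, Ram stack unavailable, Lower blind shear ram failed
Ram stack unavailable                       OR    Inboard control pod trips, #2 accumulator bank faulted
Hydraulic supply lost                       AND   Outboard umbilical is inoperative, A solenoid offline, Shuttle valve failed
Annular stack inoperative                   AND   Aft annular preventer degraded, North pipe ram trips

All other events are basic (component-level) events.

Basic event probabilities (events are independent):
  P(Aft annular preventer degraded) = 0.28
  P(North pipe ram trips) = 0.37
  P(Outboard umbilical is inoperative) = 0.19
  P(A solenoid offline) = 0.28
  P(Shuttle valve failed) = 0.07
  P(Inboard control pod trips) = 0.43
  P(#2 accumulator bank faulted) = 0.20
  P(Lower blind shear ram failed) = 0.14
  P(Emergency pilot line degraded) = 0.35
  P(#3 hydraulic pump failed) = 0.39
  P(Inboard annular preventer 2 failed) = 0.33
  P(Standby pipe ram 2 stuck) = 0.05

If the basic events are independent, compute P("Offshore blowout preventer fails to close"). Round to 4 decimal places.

P(Annular stack inoperative) [AND] = 0.28 × 0.37 = 0.103600
P(Hydraulic supply lost) [AND] = 0.19 × 0.28 × 0.07 = 0.003724
P(Ram stack unavailable) [OR] = 1 − (1−0.43) × (1−0.20) = 0.544000
P(Shear sequence fails) [AND] = 0.003724 × 0.544000 × 0.14 = 0.000284
P(Backup path fails) [OR] = 1 − (1−0.000284) × (1−0.35) = 0.350185
P(Control pod down) [OR] = 1 − (1−0.39) × (1−0.33) × (1−0.05) = 0.611735
P(Offshore blowout preventer fails to close) [AND] = 0.103600 × 0.350185 × 0.611735 = 0.022193
Rounded to 4 decimal places: P(Offshore blowout preventer fails to close) ≈ 0.0222.

0.0222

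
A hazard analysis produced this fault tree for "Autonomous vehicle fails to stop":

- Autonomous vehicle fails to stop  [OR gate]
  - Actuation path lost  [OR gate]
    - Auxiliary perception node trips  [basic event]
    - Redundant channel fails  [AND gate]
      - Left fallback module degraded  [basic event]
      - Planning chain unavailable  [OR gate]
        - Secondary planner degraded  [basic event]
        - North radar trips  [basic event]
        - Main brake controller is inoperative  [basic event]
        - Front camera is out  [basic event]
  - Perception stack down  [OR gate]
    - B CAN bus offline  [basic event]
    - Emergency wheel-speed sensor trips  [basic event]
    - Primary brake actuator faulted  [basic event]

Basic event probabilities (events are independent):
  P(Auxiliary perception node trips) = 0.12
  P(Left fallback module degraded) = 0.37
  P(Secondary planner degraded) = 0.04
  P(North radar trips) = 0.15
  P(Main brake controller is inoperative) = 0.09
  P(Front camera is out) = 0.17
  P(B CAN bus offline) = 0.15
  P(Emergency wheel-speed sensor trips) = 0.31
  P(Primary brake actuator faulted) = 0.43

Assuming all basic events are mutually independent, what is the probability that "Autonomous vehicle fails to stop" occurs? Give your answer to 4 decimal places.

0.7476

P(Planning chain unavailable) [OR] = 1 − (1−0.04) × (1−0.15) × (1−0.09) × (1−0.17) = 0.383675
P(Redundant channel fails) [AND] = 0.37 × 0.383675 = 0.141960
P(Actuation path lost) [OR] = 1 − (1−0.12) × (1−0.141960) = 0.244925
P(Perception stack down) [OR] = 1 − (1−0.15) × (1−0.31) × (1−0.43) = 0.665695
P(Autonomous vehicle fails to stop) [OR] = 1 − (1−0.244925) × (1−0.665695) = 0.747575
Rounded to 4 decimal places: P(Autonomous vehicle fails to stop) ≈ 0.7476.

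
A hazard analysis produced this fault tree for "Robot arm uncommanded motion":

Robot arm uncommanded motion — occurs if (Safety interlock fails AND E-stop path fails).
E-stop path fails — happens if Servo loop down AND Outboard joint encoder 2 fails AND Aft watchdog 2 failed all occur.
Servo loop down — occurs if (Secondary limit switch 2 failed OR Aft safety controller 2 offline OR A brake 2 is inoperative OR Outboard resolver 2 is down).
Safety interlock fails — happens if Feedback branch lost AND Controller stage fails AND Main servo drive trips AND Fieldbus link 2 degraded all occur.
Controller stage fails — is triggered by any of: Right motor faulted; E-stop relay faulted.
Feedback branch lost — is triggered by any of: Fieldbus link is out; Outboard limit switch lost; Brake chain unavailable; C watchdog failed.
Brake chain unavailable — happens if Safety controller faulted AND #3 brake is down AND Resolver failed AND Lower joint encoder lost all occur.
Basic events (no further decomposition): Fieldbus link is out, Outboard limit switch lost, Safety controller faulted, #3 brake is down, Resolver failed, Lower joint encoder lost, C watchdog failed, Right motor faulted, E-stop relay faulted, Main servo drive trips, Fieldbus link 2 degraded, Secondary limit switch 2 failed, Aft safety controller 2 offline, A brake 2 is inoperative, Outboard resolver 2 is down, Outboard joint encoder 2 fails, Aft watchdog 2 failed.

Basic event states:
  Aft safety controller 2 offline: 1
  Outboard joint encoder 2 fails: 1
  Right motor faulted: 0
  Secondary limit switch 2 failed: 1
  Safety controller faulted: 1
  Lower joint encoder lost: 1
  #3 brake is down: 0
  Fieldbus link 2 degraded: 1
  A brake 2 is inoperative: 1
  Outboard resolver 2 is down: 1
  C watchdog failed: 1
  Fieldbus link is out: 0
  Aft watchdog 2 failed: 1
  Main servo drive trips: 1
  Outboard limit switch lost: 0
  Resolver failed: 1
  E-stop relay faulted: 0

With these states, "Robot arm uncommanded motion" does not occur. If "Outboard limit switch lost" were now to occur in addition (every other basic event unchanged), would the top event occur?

No

Counterfactual: set "Outboard limit switch lost" to occurred.
Brake chain unavailable [AND]: Safety controller faulted=occurs, #3 brake is down=not, Resolver failed=occurs, Lower joint encoder lost=occurs → not all inputs occur → does not occur.
Feedback branch lost [OR]: Fieldbus link is out=not, Outboard limit switch lost=occurs, Brake chain unavailable=not, C watchdog failed=occurs → at least one input occurs → occurs.
Controller stage fails [OR]: Right motor faulted=not, E-stop relay faulted=not → no input occurs → does not occur.
Safety interlock fails [AND]: Feedback branch lost=occurs, Controller stage fails=not, Main servo drive trips=occurs, Fieldbus link 2 degraded=occurs → not all inputs occur → does not occur.
Servo loop down [OR]: Secondary limit switch 2 failed=occurs, Aft safety controller 2 offline=occurs, A brake 2 is inoperative=occurs, Outboard resolver 2 is down=occurs → at least one input occurs → occurs.
E-stop path fails [AND]: Servo loop down=occurs, Outboard joint encoder 2 fails=occurs, Aft watchdog 2 failed=occurs → all inputs occur → occurs.
Robot arm uncommanded motion [AND]: Safety interlock fails=not, E-stop path fails=occurs → not all inputs occur → does not occur.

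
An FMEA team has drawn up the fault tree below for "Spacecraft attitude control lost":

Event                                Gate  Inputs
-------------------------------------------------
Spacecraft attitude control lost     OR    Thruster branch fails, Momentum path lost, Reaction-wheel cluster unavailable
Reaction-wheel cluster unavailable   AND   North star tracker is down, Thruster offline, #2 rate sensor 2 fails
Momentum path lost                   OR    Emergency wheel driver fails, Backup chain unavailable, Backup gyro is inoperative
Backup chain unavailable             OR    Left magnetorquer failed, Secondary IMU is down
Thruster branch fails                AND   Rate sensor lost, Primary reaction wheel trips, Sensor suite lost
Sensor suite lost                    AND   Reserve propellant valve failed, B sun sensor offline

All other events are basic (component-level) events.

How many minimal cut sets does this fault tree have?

Sensor suite lost [AND]: one cut set from each child combined → 1 × 1 = 1 cut set(s).
Thruster branch fails [AND]: one cut set from each child combined → 1 × 1 × 1 = 1 cut set(s).
Backup chain unavailable [OR]: union of children's cut sets → 2 cut set(s).
Momentum path lost [OR]: union of children's cut sets → 4 cut set(s).
Reaction-wheel cluster unavailable [AND]: one cut set from each child combined → 1 × 1 × 1 = 1 cut set(s).
Spacecraft attitude control lost [OR]: union of children's cut sets → 6 cut set(s).
Minimal cut sets: {B sun sensor offline, Primary reaction wheel trips, Rate sensor lost, Reserve propellant valve failed}; {Emergency wheel driver fails}; {Left magnetorquer failed}; {Secondary IMU is down}; {Backup gyro is inoperative}; {#2 rate sensor 2 fails, North star tracker is down, Thruster offline}.

6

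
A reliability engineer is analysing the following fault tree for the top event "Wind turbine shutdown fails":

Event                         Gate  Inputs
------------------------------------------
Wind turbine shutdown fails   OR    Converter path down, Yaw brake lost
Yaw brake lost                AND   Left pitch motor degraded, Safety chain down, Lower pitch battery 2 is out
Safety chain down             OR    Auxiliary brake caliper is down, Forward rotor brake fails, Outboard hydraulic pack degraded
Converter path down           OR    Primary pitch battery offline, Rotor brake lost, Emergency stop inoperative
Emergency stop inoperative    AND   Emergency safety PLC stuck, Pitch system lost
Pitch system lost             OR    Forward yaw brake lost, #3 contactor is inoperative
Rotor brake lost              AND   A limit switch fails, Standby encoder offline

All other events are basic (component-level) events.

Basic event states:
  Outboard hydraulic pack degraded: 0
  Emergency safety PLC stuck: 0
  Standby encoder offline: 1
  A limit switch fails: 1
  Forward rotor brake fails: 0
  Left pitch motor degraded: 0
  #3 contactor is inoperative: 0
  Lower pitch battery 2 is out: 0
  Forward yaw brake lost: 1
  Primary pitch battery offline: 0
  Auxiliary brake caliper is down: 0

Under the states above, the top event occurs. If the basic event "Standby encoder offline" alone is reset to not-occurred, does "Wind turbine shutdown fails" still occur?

Counterfactual: set "Standby encoder offline" to not occurred.
Rotor brake lost [AND]: A limit switch fails=occurs, Standby encoder offline=not → not all inputs occur → does not occur.
Pitch system lost [OR]: Forward yaw brake lost=occurs, #3 contactor is inoperative=not → at least one input occurs → occurs.
Emergency stop inoperative [AND]: Emergency safety PLC stuck=not, Pitch system lost=occurs → not all inputs occur → does not occur.
Converter path down [OR]: Primary pitch battery offline=not, Rotor brake lost=not, Emergency stop inoperative=not → no input occurs → does not occur.
Safety chain down [OR]: Auxiliary brake caliper is down=not, Forward rotor brake fails=not, Outboard hydraulic pack degraded=not → no input occurs → does not occur.
Yaw brake lost [AND]: Left pitch motor degraded=not, Safety chain down=not, Lower pitch battery 2 is out=not → not all inputs occur → does not occur.
Wind turbine shutdown fails [OR]: Converter path down=not, Yaw brake lost=not → no input occurs → does not occur.

No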